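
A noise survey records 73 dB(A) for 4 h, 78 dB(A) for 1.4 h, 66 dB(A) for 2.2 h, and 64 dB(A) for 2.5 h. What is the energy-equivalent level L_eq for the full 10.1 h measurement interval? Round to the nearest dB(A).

L_eq = 10·log₁₀[(1/T)·Σ tᵢ·10^(Lᵢ/10)] with T = 10.1 h.
Σ tᵢ·10^(Lᵢ/10) = 4·10^(73/10) + 1.4·10^(78/10) + 2.2·10^(66/10) + 2.5·10^(64/10) = 1.832e+08.
L_eq = 10·log₁₀(1.832e+08/10.1) = 72.59 dB(A).

73 dB(A)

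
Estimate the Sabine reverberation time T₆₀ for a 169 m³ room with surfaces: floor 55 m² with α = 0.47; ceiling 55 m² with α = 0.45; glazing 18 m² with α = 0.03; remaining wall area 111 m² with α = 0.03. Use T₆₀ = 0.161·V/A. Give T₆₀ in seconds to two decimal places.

0.50 s

A = Σ Sᵢαᵢ = 55·0.47 + 55·0.45 + 18·0.03 + 111·0.03 = 54.47 m².
T₆₀ = 0.161 × 169 / 54.47 = 0.500 s.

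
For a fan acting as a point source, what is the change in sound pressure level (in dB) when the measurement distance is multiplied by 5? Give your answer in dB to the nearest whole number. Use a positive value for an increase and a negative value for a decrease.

With spherical spreading the level changes by −20·log₁₀(r₂/r₁).
ΔL = −20·log₁₀(5) = -13.98 dB.

-14 dB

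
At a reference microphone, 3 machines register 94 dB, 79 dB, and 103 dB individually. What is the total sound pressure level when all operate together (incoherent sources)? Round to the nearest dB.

Incoherent sources combine by intensity addition: L_total = 10·log₁₀(Σ 10^(L_i/10)).
Σ 10^(L/10) = 10^(94/10) + 10^(79/10) + 10^(103/10) = 2.254e+10.
L_total = 10·log₁₀(2.254e+10) = 103.53 dB.

104 dB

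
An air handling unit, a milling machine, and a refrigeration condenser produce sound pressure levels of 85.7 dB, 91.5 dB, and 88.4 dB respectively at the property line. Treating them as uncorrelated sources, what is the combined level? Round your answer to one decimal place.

Incoherent sources combine by intensity addition: L_total = 10·log₁₀(Σ 10^(L_i/10)).
Σ 10^(L/10) = 10^(85.7/10) + 10^(91.5/10) + 10^(88.4/10) = 2.476e+09.
L_total = 10·log₁₀(2.476e+09) = 93.94 dB.

93.9 dB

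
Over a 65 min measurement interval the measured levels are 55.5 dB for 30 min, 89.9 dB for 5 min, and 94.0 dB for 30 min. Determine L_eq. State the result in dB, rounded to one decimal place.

Weight each interval's intensity by its duration and average over T = 65 min:
Σ tᵢ·10^(Lᵢ/10) = 30·10^(55.5/10) + 5·10^(89.9/10) + 30·10^(94.0/10) = 8.025e+10.
L_eq = 10·log₁₀(8.025e+10/65) = 90.92 dB.

90.9 dB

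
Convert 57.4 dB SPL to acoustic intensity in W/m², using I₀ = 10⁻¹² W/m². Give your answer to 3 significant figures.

5.50e-07 W/m²

I/I₀ = 10^(57.4/10) = 5.495e+05, so I = 5.495e+05 × 10⁻¹² W/m².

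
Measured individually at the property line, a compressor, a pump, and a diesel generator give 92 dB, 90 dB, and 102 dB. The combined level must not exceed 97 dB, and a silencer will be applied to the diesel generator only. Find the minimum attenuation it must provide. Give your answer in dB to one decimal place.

Everything except the diesel generator sums to 10^(92/10) + 10^(90/10) = 2.585e+09 in linear terms, 94.12 dB.
The limit corresponds to 10^(97/10) = 5.012e+09; subtracting the fixed part leaves 2.427e+09 for the diesel generator, i.e. 93.85 dB.
So the diesel generator must be reduced from 102 to 93.85 dB: IL = 8.15 dB.

8.1 dB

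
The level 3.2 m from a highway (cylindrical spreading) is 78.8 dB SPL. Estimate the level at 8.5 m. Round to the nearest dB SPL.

75 dB SPL

For a line source, L₂ = L₁ − 10·log₁₀(r₂/r₁).
L₂ = 78.8 − 10·log₁₀(8.5/3.2) = 78.8 − 4.243 = 74.56 dB SPL.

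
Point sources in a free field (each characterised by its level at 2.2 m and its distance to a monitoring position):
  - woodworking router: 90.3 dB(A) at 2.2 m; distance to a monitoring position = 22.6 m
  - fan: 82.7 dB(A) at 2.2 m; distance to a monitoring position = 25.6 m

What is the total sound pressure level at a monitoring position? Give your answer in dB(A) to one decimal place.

70.6 dB(A)

Propagate each source to the receiver with L = L_ref − 20·log₁₀(r/r_ref), then add intensities.
woodworking router: 90.3 − 20·log₁₀(22.6/2.2) = 90.3 − 20.23 = 70.07 dB(A).
fan: 82.7 − 20·log₁₀(25.6/2.2) = 82.7 − 21.32 = 61.38 dB(A).
Σ 10^(L/10) = 1.153e+07 → L_total = 10·log₁₀(1.153e+07) = 70.62 dB(A).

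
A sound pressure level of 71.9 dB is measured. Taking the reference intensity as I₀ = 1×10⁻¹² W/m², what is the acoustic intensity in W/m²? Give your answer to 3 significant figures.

1.55e-05 W/m²

I/I₀ = 10^(71.9/10) = 1.549e+07, so I = 1.549e+07 × 10⁻¹² W/m².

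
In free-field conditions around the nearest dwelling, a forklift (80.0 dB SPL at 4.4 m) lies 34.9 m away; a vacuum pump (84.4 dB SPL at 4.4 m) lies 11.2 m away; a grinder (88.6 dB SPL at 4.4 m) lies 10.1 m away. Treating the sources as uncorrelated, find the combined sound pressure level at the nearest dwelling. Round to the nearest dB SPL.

83 dB SPL

Propagate each source to the receiver with L = L_ref − 20·log₁₀(r/r_ref), then add intensities.
forklift: 80.0 − 20·log₁₀(34.9/4.4) = 80.0 − 17.99 = 62.01 dB SPL.
vacuum pump: 84.4 − 20·log₁₀(11.2/4.4) = 84.4 − 8.12 = 76.28 dB SPL.
grinder: 88.6 − 20·log₁₀(10.1/4.4) = 88.6 − 7.22 = 81.38 dB SPL.
Σ 10^(L/10) = 1.816e+08 → L_total = 10·log₁₀(1.816e+08) = 82.59 dB SPL.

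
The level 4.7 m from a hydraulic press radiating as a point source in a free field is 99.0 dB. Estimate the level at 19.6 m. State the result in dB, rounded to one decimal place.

Spherical spreading from a point source gives a 20·log₁₀(r₂/r₁) drop.
L₂ = 99.0 − 20·log₁₀(19.6/4.7) = 99.0 − 12.403 = 86.60 dB.

86.6 dB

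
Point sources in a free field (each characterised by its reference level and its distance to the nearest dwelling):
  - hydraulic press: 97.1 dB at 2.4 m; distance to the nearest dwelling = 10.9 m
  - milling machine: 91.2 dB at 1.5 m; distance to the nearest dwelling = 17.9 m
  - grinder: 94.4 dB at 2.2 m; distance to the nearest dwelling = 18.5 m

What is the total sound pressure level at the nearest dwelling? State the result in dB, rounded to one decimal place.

84.7 dB

First find each source's level at the receiver (point-source: −20·log₁₀(r/r_ref)), then combine on an intensity basis.
hydraulic press: 97.1 − 20·log₁₀(10.9/2.4) = 97.1 − 13.14 = 83.96 dB.
milling machine: 91.2 − 20·log₁₀(17.9/1.5) = 91.2 − 21.54 = 69.66 dB.
grinder: 94.4 − 20·log₁₀(18.5/2.2) = 94.4 − 18.49 = 75.91 dB.
Σ 10^(L/10) = 2.968e+08 → L_total = 10·log₁₀(2.968e+08) = 84.73 dB.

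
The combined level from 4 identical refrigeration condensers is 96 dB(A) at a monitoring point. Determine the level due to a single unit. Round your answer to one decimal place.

4 equal contributions raise the level by 10·log₁₀ 4 = 6.021 dB, so each unit alone gives 96 − 6.021.

90.0 dB(A)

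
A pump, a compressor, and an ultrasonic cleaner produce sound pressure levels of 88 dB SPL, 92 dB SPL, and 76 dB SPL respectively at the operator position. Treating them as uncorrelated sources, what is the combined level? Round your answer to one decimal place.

For uncorrelated sources the intensities add, so convert each level to linear form, sum, and take 10·log₁₀ of the total.
Σ 10^(L/10) = 10^(88/10) + 10^(92/10) + 10^(76/10) = 2.256e+09.
L_total = 10·log₁₀(2.256e+09) = 93.53 dB SPL.

93.5 dB SPL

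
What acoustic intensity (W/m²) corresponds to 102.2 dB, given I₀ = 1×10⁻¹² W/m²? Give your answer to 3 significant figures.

I = I₀·10^(L/10) = 10⁻¹² × 10^(102.2/10) = 10^(-1.780).

0.0166 W/m²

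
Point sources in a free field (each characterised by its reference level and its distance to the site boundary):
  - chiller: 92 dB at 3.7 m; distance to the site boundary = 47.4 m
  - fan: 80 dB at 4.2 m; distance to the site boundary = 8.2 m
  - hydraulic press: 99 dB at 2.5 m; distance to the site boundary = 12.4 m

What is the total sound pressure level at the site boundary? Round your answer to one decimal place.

Apply inverse-square spreading to bring every level to the receiver, then sum 10^(L/10).
chiller: 92 − 20·log₁₀(47.4/3.7) = 92 − 22.15 = 69.85 dB.
fan: 80 − 20·log₁₀(8.2/4.2) = 80 − 5.81 = 74.19 dB.
hydraulic press: 99 − 20·log₁₀(12.4/2.5) = 99 − 13.91 = 85.09 dB.
Σ 10^(L/10) = 3.588e+08 → L_total = 10·log₁₀(3.588e+08) = 85.55 dB.

85.5 dB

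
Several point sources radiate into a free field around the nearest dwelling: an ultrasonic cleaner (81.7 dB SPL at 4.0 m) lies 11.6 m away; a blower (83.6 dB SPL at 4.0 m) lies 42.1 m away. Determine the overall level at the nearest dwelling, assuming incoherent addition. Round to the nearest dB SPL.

73 dB SPL

Propagate each source to the receiver with L = L_ref − 20·log₁₀(r/r_ref), then add intensities.
ultrasonic cleaner: 81.7 − 20·log₁₀(11.6/4.0) = 81.7 − 9.25 = 72.45 dB SPL.
blower: 83.6 − 20·log₁₀(42.1/4.0) = 83.6 − 20.44 = 63.16 dB SPL.
Σ 10^(L/10) = 1.966e+07 → L_total = 10·log₁₀(1.966e+07) = 72.93 dB SPL.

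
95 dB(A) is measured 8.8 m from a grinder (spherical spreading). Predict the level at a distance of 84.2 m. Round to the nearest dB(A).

For a point source, L₂ = L₁ − 20·log₁₀(r₂/r₁).
L₂ = 95 − 20·log₁₀(84.2/8.8) = 95 − 19.617 = 75.38 dB(A).

75 dB(A)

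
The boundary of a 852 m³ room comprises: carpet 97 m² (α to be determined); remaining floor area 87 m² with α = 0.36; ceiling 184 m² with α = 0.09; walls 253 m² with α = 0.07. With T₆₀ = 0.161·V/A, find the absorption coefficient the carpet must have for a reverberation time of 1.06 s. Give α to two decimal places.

0.66

From T₆₀ = 0.161·V/A, the target T₆₀ = 1.06 s needs A = 0.161·852/1.06 = 129.41 m².
Absorption from the other surfaces = 87·0.36 + 184·0.09 + 253·0.07 = 65.59 m², so the carpet must supply 63.82 m² over 97 m².
α = 63.82/97 = 0.658.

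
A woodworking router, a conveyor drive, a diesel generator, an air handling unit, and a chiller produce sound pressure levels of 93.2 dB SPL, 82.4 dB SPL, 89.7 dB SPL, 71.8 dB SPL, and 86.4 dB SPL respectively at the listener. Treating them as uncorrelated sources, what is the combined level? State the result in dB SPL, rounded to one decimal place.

95.6 dB SPL

For uncorrelated sources the intensities add, so convert each level to linear form, sum, and take 10·log₁₀ of the total.
Σ 10^(L/10) = 10^(93.2/10) + 10^(82.4/10) + 10^(89.7/10) + 10^(71.8/10) + 10^(86.4/10) = 3.648e+09.
L_total = 10·log₁₀(3.648e+09) = 95.62 dB SPL.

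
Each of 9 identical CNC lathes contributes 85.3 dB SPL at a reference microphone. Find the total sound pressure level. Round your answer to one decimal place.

N identical incoherent sources raise the level by 10·log₁₀ N.
L_total = 85.3 + 10·log₁₀(9) = 85.3 + 9.542 = 94.84 dB SPL.

94.8 dB SPL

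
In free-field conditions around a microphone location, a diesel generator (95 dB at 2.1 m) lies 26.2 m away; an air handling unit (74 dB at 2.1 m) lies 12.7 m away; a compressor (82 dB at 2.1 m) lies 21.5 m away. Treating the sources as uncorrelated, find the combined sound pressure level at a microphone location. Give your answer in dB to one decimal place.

73.5 dB

Apply inverse-square spreading to bring every level to the receiver, then sum 10^(L/10).
diesel generator: 95 − 20·log₁₀(26.2/2.1) = 95 − 21.92 = 73.08 dB.
air handling unit: 74 − 20·log₁₀(12.7/2.1) = 74 − 15.63 = 58.37 dB.
compressor: 82 − 20·log₁₀(21.5/2.1) = 82 − 20.20 = 61.80 dB.
Σ 10^(L/10) = 2.251e+07 → L_total = 10·log₁₀(2.251e+07) = 73.52 dB.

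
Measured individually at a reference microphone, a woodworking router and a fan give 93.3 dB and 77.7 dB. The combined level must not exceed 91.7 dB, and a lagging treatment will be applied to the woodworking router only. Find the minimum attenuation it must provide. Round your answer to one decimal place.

1.8 dB

The untreated sources together contribute 10^(77.7/10) = 5.888e+07, i.e. 77.70 dB.
The limit corresponds to 10^(91.7/10) = 1.479e+09; subtracting the fixed part leaves 1.420e+09 for the woodworking router, i.e. 91.52 dB.
Required insertion loss = 93.3 − 91.52 = 1.78 dB.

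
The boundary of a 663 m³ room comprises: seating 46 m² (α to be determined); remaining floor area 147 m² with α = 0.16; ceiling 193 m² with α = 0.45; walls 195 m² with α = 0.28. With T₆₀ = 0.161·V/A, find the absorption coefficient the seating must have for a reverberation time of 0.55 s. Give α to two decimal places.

Required total absorption A = 0.161·663/0.55 = 194.08 m².
Absorption from the other surfaces = 147·0.16 + 193·0.45 + 195·0.28 = 164.97 m², so the seating must supply 29.11 m² over 46 m².
α = 29.11/46 = 0.633.

0.63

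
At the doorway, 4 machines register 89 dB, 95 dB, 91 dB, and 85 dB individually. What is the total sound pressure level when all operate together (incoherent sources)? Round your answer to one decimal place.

Incoherent sources combine by intensity addition: L_total = 10·log₁₀(Σ 10^(L_i/10)).
Σ 10^(L/10) = 10^(89/10) + 10^(95/10) + 10^(91/10) + 10^(85/10) = 5.532e+09.
L_total = 10·log₁₀(5.532e+09) = 97.43 dB.

97.4 dB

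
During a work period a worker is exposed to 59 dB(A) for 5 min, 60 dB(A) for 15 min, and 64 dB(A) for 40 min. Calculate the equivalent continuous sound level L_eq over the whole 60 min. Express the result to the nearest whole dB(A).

Weight each interval's intensity by its duration and average over T = 60 min:
Σ tᵢ·10^(Lᵢ/10) = 5·10^(59/10) + 15·10^(60/10) + 40·10^(64/10) = 1.194e+08.
L_eq = 10·log₁₀(1.194e+08/60) = 62.99 dB(A).

63 dB(A)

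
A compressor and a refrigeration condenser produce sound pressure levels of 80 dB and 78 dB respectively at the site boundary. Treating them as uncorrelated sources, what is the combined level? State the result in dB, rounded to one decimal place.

82.1 dB

Incoherent sources combine by intensity addition: L_total = 10·log₁₀(Σ 10^(L_i/10)).
Σ 10^(L/10) = 10^(80/10) + 10^(78/10) = 1.631e+08.
L_total = 10·log₁₀(1.631e+08) = 82.12 dB.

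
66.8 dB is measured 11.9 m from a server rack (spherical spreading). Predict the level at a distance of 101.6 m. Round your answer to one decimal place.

Point-source attenuation: ΔL = 20·log₁₀(r₂/r₁) = 20·log₁₀(101.6/11.9) = 18.627 dB.
L₂ = 66.8 − 20·log₁₀(101.6/11.9) = 66.8 − 18.627 = 48.17 dB.

48.2 dB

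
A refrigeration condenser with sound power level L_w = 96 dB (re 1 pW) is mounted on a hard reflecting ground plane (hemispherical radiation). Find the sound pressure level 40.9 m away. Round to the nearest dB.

56 dB

L_p = L_w − 10·log₁₀(2π·r²) with r = 40.9 m.
2π·r² = 1.051e+04 m², 10·log₁₀ of that is 40.216 dB.
L_p = 96 − 40.216 = 55.78 dB.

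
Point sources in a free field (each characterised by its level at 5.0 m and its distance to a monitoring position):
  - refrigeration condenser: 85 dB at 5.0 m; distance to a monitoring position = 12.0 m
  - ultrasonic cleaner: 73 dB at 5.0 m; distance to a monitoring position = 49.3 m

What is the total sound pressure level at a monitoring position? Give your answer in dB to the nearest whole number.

First find each source's level at the receiver (point-source: −20·log₁₀(r/r_ref)), then combine on an intensity basis.
refrigeration condenser: 85 − 20·log₁₀(12.0/5.0) = 85 − 7.60 = 77.40 dB.
ultrasonic cleaner: 73 − 20·log₁₀(49.3/5.0) = 73 − 19.88 = 53.12 dB.
Σ 10^(L/10) = 5.511e+07 → L_total = 10·log₁₀(5.511e+07) = 77.41 dB.

77 dB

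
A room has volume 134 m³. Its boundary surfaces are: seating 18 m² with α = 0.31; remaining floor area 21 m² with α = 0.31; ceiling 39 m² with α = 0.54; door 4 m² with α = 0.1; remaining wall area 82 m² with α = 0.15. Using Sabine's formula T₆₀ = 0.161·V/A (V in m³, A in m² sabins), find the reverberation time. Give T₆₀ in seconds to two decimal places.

0.47 s

A = Σ Sᵢαᵢ = 18·0.31 + 21·0.31 + 39·0.54 + 4·0.1 + 82·0.15 = 45.85 m².
T₆₀ = 0.161·V/A = 0.161·134/45.85 = 0.471 s.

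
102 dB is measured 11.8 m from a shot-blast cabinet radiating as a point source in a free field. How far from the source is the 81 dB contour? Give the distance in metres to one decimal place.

132.4 m

For a point source L₁ − L₂ = 20·log₁₀(r₂/r₁), so r₂ = r₁·10^((L₁−L₂)/20).
r₂ = 11.8·10^((102−81)/20) = 11.8·10^(21.0/20) = 132.40 m.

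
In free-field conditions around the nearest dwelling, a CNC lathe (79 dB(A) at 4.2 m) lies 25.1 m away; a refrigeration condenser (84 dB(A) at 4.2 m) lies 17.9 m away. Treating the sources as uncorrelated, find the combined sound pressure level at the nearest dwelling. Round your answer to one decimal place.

Propagate each source to the receiver with L = L_ref − 20·log₁₀(r/r_ref), then add intensities.
CNC lathe: 79 − 20·log₁₀(25.1/4.2) = 79 − 15.53 = 63.47 dB(A).
refrigeration condenser: 84 − 20·log₁₀(17.9/4.2) = 84 − 12.59 = 71.41 dB(A).
Σ 10^(L/10) = 1.605e+07 → L_total = 10·log₁₀(1.605e+07) = 72.06 dB(A).

72.1 dB(A)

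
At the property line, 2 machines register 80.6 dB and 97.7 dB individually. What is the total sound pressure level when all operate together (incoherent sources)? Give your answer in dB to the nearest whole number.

Incoherent sources combine by intensity addition: L_total = 10·log₁₀(Σ 10^(L_i/10)).
Σ 10^(L/10) = 10^(80.6/10) + 10^(97.7/10) = 6.003e+09.
L_total = 10·log₁₀(6.003e+09) = 97.78 dB.

98 dB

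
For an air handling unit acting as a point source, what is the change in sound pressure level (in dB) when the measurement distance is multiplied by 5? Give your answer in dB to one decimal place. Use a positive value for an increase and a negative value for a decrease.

-14.0 dB

With spherical spreading the level changes by −20·log₁₀(r₂/r₁).
ΔL = −20·log₁₀(5) = -13.98 dB.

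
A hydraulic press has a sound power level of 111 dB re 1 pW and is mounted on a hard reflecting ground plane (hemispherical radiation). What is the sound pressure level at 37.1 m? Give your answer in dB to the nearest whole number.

72 dB

L_p = L_w − 10·log₁₀(2π·r²) with r = 37.1 m.
2π·r² = 8648 m², 10·log₁₀ of that is 39.369 dB.
L_p = 111 − 39.369 = 71.63 dB.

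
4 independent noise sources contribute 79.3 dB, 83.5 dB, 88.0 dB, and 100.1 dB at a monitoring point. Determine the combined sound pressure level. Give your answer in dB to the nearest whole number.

100 dB

Incoherent sources combine by intensity addition: L_total = 10·log₁₀(Σ 10^(L_i/10)).
Σ 10^(L/10) = 10^(79.3/10) + 10^(83.5/10) + 10^(88.0/10) + 10^(100.1/10) = 1.117e+10.
L_total = 10·log₁₀(1.117e+10) = 100.48 dB.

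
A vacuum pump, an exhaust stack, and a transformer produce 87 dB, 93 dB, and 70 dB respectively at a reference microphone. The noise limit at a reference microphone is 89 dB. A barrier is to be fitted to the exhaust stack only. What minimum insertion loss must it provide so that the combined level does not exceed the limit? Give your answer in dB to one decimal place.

8.5 dB

Everything except the exhaust stack sums to 10^(87/10) + 10^(70/10) = 5.112e+08 in linear terms, 87.09 dB.
To meet 89 dB overall, the treated exhaust stack may contribute at most 10^(89/10) − 5.112e+08 = 2.831e+08, i.e. 84.52 dB.
So the exhaust stack must be reduced from 93 to 84.52 dB: IL = 8.48 dB.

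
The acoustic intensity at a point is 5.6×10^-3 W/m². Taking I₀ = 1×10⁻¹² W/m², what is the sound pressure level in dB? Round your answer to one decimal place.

97.5 dB

Dividing by I₀ shifts the exponent by 12: I/I₀ = 5.6×10^9.
L = 10·(0.7482 + 9) = 97.48 dB.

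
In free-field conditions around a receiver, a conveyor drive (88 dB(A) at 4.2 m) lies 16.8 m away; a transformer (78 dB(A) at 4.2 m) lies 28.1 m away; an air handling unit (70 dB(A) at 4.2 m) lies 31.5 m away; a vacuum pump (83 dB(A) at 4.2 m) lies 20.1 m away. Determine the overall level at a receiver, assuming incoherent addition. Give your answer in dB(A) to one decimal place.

77.0 dB(A)

Propagate each source to the receiver with L = L_ref − 20·log₁₀(r/r_ref), then add intensities.
conveyor drive: 88 − 20·log₁₀(16.8/4.2) = 88 − 12.04 = 75.96 dB(A).
transformer: 78 − 20·log₁₀(28.1/4.2) = 78 − 16.51 = 61.49 dB(A).
air handling unit: 70 − 20·log₁₀(31.5/4.2) = 70 − 17.50 = 52.50 dB(A).
vacuum pump: 83 − 20·log₁₀(20.1/4.2) = 83 − 13.60 = 69.40 dB(A).
Σ 10^(L/10) = 4.973e+07 → L_total = 10·log₁₀(4.973e+07) = 76.97 dB(A).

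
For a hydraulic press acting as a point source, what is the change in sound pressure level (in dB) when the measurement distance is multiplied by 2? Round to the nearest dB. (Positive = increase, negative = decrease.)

With spherical spreading the level changes by −20·log₁₀(r₂/r₁).
ΔL = −20·log₁₀(2) = -6.02 dB.

-6 dB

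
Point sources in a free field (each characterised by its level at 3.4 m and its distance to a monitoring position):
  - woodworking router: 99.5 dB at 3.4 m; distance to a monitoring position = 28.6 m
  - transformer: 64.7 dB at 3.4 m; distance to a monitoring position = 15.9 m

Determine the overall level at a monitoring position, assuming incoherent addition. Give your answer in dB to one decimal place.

81.0 dB

Apply inverse-square spreading to bring every level to the receiver, then sum 10^(L/10).
woodworking router: 99.5 − 20·log₁₀(28.6/3.4) = 99.5 − 18.50 = 81.00 dB.
transformer: 64.7 − 20·log₁₀(15.9/3.4) = 64.7 − 13.40 = 51.30 dB.
Σ 10^(L/10) = 1.261e+08 → L_total = 10·log₁₀(1.261e+08) = 81.01 dB.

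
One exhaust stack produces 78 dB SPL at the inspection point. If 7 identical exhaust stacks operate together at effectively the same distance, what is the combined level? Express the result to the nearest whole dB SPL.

L_total = L₁ + 10·log₁₀ N for N identical incoherent sources.
L_total = 78 + 10·log₁₀(7) = 78 + 8.451 = 86.45 dB SPL.

86 dB SPL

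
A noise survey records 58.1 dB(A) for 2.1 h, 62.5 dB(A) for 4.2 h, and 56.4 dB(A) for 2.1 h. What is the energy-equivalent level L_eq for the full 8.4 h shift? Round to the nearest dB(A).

61 dB(A)

L_eq = 10·log₁₀[(1/T)·Σ tᵢ·10^(Lᵢ/10)] with T = 8.4 h.
Σ tᵢ·10^(Lᵢ/10) = 2.1·10^(58.1/10) + 4.2·10^(62.5/10) + 2.1·10^(56.4/10) = 9.741e+06.
L_eq = 10·log₁₀(9.741e+06/8.4) = 60.64 dB(A).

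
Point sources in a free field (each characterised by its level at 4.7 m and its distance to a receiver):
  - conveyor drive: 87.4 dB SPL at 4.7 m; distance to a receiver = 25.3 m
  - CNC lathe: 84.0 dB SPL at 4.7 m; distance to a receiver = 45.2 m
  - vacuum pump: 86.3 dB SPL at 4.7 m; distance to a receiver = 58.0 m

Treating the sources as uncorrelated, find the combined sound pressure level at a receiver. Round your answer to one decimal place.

73.9 dB SPL

Apply inverse-square spreading to bring every level to the receiver, then sum 10^(L/10).
conveyor drive: 87.4 − 20·log₁₀(25.3/4.7) = 87.4 − 14.62 = 72.78 dB SPL.
CNC lathe: 84.0 − 20·log₁₀(45.2/4.7) = 84.0 − 19.66 = 64.34 dB SPL.
vacuum pump: 86.3 − 20·log₁₀(58.0/4.7) = 86.3 − 21.83 = 64.47 dB SPL.
Σ 10^(L/10) = 2.448e+07 → L_total = 10·log₁₀(2.448e+07) = 73.89 dB SPL.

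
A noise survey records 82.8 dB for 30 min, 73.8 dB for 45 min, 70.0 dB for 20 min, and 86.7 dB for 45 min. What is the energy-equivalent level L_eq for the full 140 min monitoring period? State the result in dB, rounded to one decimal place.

The energy average is taken in the linear domain: L_eq = 10·log₁₀[(Σ tᵢ·10^(Lᵢ/10))/T], T = 140 min.
Σ tᵢ·10^(Lᵢ/10) = 30·10^(82.8/10) + 45·10^(73.8/10) + 20·10^(70.0/10) + 45·10^(86.7/10) = 2.804e+10.
L_eq = 10·log₁₀(2.804e+10/140) = 83.02 dB.

83.0 dB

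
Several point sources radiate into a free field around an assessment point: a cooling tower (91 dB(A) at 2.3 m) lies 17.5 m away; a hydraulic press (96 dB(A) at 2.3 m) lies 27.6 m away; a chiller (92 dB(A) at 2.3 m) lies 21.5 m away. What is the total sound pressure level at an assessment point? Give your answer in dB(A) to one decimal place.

Propagate each source to the receiver with L = L_ref − 20·log₁₀(r/r_ref), then add intensities.
cooling tower: 91 − 20·log₁₀(17.5/2.3) = 91 − 17.63 = 73.37 dB(A).
hydraulic press: 96 − 20·log₁₀(27.6/2.3) = 96 − 21.58 = 74.42 dB(A).
chiller: 92 − 20·log₁₀(21.5/2.3) = 92 − 19.41 = 72.59 dB(A).
Σ 10^(L/10) = 6.753e+07 → L_total = 10·log₁₀(6.753e+07) = 78.29 dB(A).

78.3 dB(A)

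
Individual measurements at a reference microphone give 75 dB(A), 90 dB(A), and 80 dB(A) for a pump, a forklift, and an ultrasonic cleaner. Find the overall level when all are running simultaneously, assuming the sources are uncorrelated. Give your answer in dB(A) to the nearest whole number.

Incoherent sources combine by intensity addition: L_total = 10·log₁₀(Σ 10^(L_i/10)).
Σ 10^(L/10) = 10^(75/10) + 10^(90/10) + 10^(80/10) = 1.132e+09.
L_total = 10·log₁₀(1.132e+09) = 90.54 dB(A).

91 dB(A)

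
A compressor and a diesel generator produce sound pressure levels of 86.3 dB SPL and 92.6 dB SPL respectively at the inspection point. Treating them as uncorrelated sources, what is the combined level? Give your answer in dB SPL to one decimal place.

93.5 dB SPL

Incoherent sources combine by intensity addition: L_total = 10·log₁₀(Σ 10^(L_i/10)).
Σ 10^(L/10) = 10^(86.3/10) + 10^(92.6/10) = 2.246e+09.
L_total = 10·log₁₀(2.246e+09) = 93.51 dB SPL.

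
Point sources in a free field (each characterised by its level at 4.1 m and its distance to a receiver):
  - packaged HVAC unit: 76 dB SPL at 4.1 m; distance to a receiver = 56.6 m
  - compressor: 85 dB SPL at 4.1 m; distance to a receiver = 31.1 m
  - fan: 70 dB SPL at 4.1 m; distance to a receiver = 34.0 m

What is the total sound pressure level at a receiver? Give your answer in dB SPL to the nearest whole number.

Propagate each source to the receiver with L = L_ref − 20·log₁₀(r/r_ref), then add intensities.
packaged HVAC unit: 76 − 20·log₁₀(56.6/4.1) = 76 − 22.80 = 53.20 dB SPL.
compressor: 85 − 20·log₁₀(31.1/4.1) = 85 − 17.60 = 67.40 dB SPL.
fan: 70 − 20·log₁₀(34.0/4.1) = 70 − 18.37 = 51.63 dB SPL.
Σ 10^(L/10) = 5.850e+06 → L_total = 10·log₁₀(5.850e+06) = 67.67 dB SPL.

68 dB SPL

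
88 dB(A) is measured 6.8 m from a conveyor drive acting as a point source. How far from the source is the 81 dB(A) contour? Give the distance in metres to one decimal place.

The 7.0 dB drop corresponds to a distance ratio of 10^(7.0/20) for a point source.
r₂ = 6.8·10^((88−81)/20) = 6.8·10^(7.0/20) = 15.22 m.

15.2 m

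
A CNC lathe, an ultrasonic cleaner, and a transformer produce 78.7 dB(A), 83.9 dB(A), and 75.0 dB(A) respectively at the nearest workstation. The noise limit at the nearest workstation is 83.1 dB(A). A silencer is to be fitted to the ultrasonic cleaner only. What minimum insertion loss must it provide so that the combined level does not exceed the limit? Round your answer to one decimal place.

Everything except the ultrasonic cleaner sums to 10^(78.7/10) + 10^(75.0/10) = 1.058e+08 in linear terms, 80.24 dB(A).
To meet 83.1 dB(A) overall, the treated ultrasonic cleaner may contribute at most 10^(83.1/10) − 1.058e+08 = 9.842e+07, i.e. 79.93 dB(A).
So the ultrasonic cleaner must be reduced from 83.9 to 79.93 dB(A): IL = 3.97 dB.

4.0 dB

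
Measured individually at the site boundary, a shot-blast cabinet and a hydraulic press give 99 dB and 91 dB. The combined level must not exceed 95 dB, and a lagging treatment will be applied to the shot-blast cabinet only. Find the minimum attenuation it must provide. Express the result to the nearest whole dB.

Fixed contribution from the other source: Σ 10^(L/10) = 10^(91/10) = 1.259e+09 (91.00 dB).
To meet 95 dB overall, the treated shot-blast cabinet may contribute at most 10^(95/10) − 1.259e+09 = 1.903e+09, i.e. 92.80 dB.
So the shot-blast cabinet must be reduced from 99 to 92.80 dB: IL = 6.20 dB.

6 dB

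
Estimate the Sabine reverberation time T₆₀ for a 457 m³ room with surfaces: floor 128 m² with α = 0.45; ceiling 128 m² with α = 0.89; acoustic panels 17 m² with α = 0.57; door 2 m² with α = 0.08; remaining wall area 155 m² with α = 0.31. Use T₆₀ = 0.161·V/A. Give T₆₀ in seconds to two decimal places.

0.32 s

A = Σ Sᵢαᵢ = 128·0.45 + 128·0.89 + 17·0.57 + 2·0.08 + 155·0.31 = 229.42 m².
T₆₀ = 0.161·V/A = 0.161·457/229.42 = 0.321 s.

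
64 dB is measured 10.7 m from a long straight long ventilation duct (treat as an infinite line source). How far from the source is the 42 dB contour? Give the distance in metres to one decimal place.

1695.8 m

The 22.0 dB drop corresponds to a distance ratio of 10^(22.0/10) for a line source.
r₂ = 10.7·10^((64−42)/10) = 10.7·10^(22.0/10) = 1695.84 m.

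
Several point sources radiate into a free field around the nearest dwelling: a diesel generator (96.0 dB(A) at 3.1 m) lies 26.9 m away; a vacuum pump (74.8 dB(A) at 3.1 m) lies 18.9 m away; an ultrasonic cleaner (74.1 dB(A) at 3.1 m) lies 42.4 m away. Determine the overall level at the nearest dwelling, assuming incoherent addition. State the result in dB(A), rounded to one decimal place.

First find each source's level at the receiver (point-source: −20·log₁₀(r/r_ref)), then combine on an intensity basis.
diesel generator: 96.0 − 20·log₁₀(26.9/3.1) = 96.0 − 18.77 = 77.23 dB(A).
vacuum pump: 74.8 − 20·log₁₀(18.9/3.1) = 74.8 − 15.70 = 59.10 dB(A).
ultrasonic cleaner: 74.1 − 20·log₁₀(42.4/3.1) = 74.1 − 22.72 = 51.38 dB(A).
Σ 10^(L/10) = 5.382e+07 → L_total = 10·log₁₀(5.382e+07) = 77.31 dB(A).

77.3 dB(A)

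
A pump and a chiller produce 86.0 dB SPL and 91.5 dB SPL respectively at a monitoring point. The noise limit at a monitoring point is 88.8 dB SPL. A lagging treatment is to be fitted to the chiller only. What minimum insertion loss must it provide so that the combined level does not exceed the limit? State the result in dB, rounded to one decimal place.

5.9 dB

The untreated sources together contribute 10^(86.0/10) = 3.981e+08, i.e. 86.00 dB SPL.
To meet 88.8 dB SPL overall, the treated chiller may contribute at most 10^(88.8/10) − 3.981e+08 = 3.605e+08, i.e. 85.57 dB SPL.
Required insertion loss = 91.5 − 85.57 = 5.93 dB.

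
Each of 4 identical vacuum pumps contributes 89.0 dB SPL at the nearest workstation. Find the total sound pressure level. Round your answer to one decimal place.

95.0 dB SPL

L_total = L₁ + 10·log₁₀ N for N identical incoherent sources.
L_total = 89.0 + 10·log₁₀(4) = 89.0 + 6.021 = 95.02 dB SPL.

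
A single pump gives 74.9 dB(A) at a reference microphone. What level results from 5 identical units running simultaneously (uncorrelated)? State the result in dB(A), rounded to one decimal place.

81.9 dB(A)

L_total = L₁ + 10·log₁₀ N for N identical incoherent sources.
L_total = 74.9 + 10·log₁₀(5) = 74.9 + 6.990 = 81.89 dB(A).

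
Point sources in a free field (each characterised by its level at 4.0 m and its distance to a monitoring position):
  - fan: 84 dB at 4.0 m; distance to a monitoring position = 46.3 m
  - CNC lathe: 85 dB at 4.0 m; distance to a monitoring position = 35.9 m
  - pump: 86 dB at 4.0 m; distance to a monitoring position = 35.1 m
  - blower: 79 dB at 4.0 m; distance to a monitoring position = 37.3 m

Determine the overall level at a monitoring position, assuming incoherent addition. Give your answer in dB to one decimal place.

70.7 dB

Propagate each source to the receiver with L = L_ref − 20·log₁₀(r/r_ref), then add intensities.
fan: 84 − 20·log₁₀(46.3/4.0) = 84 − 21.27 = 62.73 dB.
CNC lathe: 85 − 20·log₁₀(35.9/4.0) = 85 − 19.06 = 65.94 dB.
pump: 86 − 20·log₁₀(35.1/4.0) = 86 − 18.86 = 67.14 dB.
blower: 79 − 20·log₁₀(37.3/4.0) = 79 − 19.39 = 59.61 dB.
Σ 10^(L/10) = 1.188e+07 → L_total = 10·log₁₀(1.188e+07) = 70.75 dB.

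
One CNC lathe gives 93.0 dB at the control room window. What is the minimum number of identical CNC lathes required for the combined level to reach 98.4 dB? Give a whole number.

Need L₁ + 10·log₁₀ N ≥ 98.4, i.e. log₁₀ N ≥ 0.54.
N ≥ 10^(5.4/10) = 3.467, so N = 4.

4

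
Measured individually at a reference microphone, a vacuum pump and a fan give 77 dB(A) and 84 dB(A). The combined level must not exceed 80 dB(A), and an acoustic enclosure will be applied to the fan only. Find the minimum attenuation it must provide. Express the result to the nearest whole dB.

7 dB

Everything except the fan sums to 10^(77/10) = 5.012e+07 in linear terms, 77.00 dB(A).
The limit corresponds to 10^(80/10) = 1.000e+08; subtracting the fixed part leaves 4.988e+07 for the fan, i.e. 76.98 dB(A).
Required insertion loss = 84 − 76.98 = 7.02 dB.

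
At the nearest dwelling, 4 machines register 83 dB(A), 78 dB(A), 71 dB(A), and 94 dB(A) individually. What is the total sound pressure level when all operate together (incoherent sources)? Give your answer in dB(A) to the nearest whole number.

94 dB(A)

For uncorrelated sources the intensities add, so convert each level to linear form, sum, and take 10·log₁₀ of the total.
Σ 10^(L/10) = 10^(83/10) + 10^(78/10) + 10^(71/10) + 10^(94/10) = 2.787e+09.
L_total = 10·log₁₀(2.787e+09) = 94.45 dB(A).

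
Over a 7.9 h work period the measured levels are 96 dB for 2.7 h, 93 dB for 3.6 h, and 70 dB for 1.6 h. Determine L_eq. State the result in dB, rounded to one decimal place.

The energy average is taken in the linear domain: L_eq = 10·log₁₀[(Σ tᵢ·10^(Lᵢ/10))/T], T = 7.9 h.
Σ tᵢ·10^(Lᵢ/10) = 2.7·10^(96/10) + 3.6·10^(93/10) + 1.6·10^(70/10) = 1.795e+10.
L_eq = 10·log₁₀(1.795e+10/7.9) = 93.56 dB.

93.6 dB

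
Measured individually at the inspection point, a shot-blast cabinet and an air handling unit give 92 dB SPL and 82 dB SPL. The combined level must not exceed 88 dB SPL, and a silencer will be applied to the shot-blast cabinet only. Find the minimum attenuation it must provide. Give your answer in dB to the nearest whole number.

Everything except the shot-blast cabinet sums to 10^(82/10) = 1.585e+08 in linear terms, 82.00 dB SPL.
To meet 88 dB SPL overall, the treated shot-blast cabinet may contribute at most 10^(88/10) − 1.585e+08 = 4.725e+08, i.e. 86.74 dB SPL.
Required insertion loss = 92 − 86.74 = 5.26 dB.

5 dB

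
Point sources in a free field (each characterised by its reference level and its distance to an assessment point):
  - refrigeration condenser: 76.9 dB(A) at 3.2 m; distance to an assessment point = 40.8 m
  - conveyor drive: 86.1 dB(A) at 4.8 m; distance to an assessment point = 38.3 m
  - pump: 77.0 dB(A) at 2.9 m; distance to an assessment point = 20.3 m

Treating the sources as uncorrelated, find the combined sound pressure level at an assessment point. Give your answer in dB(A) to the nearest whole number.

69 dB(A)

Apply inverse-square spreading to bring every level to the receiver, then sum 10^(L/10).
refrigeration condenser: 76.9 − 20·log₁₀(40.8/3.2) = 76.9 − 22.11 = 54.79 dB(A).
conveyor drive: 86.1 − 20·log₁₀(38.3/4.8) = 86.1 − 18.04 = 68.06 dB(A).
pump: 77.0 − 20·log₁₀(20.3/2.9) = 77.0 − 16.90 = 60.10 dB(A).
Σ 10^(L/10) = 7.723e+06 → L_total = 10·log₁₀(7.723e+06) = 68.88 dB(A).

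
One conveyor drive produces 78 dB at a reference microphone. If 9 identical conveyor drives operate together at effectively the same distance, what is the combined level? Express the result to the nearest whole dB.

88 dB

N identical incoherent sources raise the level by 10·log₁₀ N.
L_total = 78 + 10·log₁₀(9) = 78 + 9.542 = 87.54 dB.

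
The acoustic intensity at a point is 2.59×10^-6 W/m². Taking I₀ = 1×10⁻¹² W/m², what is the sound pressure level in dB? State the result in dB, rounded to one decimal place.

Dividing by I₀ shifts the exponent by 12: I/I₀ = 2.59×10^6.
L = 10·(0.4133 + 6) = 64.13 dB.

64.1 dB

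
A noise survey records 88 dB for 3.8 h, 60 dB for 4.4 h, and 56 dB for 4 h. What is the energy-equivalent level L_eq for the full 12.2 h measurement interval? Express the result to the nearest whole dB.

L_eq = 10·log₁₀[(1/T)·Σ tᵢ·10^(Lᵢ/10)] with T = 12.2 h.
Σ tᵢ·10^(Lᵢ/10) = 3.8·10^(88/10) + 4.4·10^(60/10) + 4·10^(56/10) = 2.404e+09.
L_eq = 10·log₁₀(2.404e+09/12.2) = 82.95 dB.

83 dB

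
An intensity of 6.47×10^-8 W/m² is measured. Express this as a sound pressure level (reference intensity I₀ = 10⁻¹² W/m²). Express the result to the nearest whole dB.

48 dB

Dividing by I₀ shifts the exponent by 12: I/I₀ = 6.47×10^4.
L = 10·(0.8109 + 4) = 48.11 dB.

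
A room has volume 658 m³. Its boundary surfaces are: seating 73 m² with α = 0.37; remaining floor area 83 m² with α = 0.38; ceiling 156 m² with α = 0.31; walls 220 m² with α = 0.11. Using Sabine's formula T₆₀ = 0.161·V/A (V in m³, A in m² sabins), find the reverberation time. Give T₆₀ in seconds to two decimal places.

0.81 s

A = Σ Sᵢαᵢ = 73·0.37 + 83·0.38 + 156·0.31 + 220·0.11 = 131.11 m².
T₆₀ = 0.161·V/A = 0.161·658/131.11 = 0.808 s.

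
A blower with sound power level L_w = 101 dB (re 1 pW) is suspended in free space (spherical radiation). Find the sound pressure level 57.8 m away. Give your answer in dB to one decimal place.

L_p = L_w − 10·log₁₀(4π·r²) with r = 57.8 m.
4π·r² = 4.198e+04 m², 10·log₁₀ of that is 46.231 dB.
L_p = 101 − 46.231 = 54.77 dB.

54.8 dB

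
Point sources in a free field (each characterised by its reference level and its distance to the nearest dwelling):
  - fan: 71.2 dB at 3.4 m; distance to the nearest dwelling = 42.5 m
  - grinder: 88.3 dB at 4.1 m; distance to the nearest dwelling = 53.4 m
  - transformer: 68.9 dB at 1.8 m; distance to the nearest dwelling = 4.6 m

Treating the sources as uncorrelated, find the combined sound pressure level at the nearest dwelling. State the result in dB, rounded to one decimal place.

Apply inverse-square spreading to bring every level to the receiver, then sum 10^(L/10).
fan: 71.2 − 20·log₁₀(42.5/3.4) = 71.2 − 21.94 = 49.26 dB.
grinder: 88.3 − 20·log₁₀(53.4/4.1) = 88.3 − 22.30 = 66.00 dB.
transformer: 68.9 − 20·log₁₀(4.6/1.8) = 68.9 − 8.15 = 60.75 dB.
Σ 10^(L/10) = 5.258e+06 → L_total = 10·log₁₀(5.258e+06) = 67.21 dB.

67.2 dB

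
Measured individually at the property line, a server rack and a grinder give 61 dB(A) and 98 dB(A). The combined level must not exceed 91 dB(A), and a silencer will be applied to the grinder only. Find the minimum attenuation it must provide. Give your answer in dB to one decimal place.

The untreated sources together contribute 10^(61/10) = 1.259e+06, i.e. 61.00 dB(A).
To meet 91 dB(A) overall, the treated grinder may contribute at most 10^(91/10) − 1.259e+06 = 1.258e+09, i.e. 91.00 dB(A).
So the grinder must be reduced from 98 to 91.00 dB(A): IL = 7.00 dB.

7.0 dB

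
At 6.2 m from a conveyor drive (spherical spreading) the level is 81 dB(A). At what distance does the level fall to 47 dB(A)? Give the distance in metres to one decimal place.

For a point source L₁ − L₂ = 20·log₁₀(r₂/r₁), so r₂ = r₁·10^((L₁−L₂)/20).
r₂ = 6.2·10^((81−47)/20) = 6.2·10^(34.0/20) = 310.74 m.

310.7 m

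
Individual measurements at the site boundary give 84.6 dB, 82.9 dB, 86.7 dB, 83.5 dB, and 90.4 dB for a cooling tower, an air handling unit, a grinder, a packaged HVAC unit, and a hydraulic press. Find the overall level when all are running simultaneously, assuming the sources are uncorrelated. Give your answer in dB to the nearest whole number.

94 dB

For uncorrelated sources the intensities add, so convert each level to linear form, sum, and take 10·log₁₀ of the total.
Σ 10^(L/10) = 10^(84.6/10) + 10^(82.9/10) + 10^(86.7/10) + 10^(83.5/10) + 10^(90.4/10) = 2.271e+09.
L_total = 10·log₁₀(2.271e+09) = 93.56 dB.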